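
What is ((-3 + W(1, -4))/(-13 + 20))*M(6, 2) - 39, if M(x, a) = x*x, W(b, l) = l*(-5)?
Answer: 339/7 ≈ 48.429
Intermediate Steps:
W(b, l) = -5*l
M(x, a) = x²
((-3 + W(1, -4))/(-13 + 20))*M(6, 2) - 39 = ((-3 - 5*(-4))/(-13 + 20))*6² - 39 = ((-3 + 20)/7)*36 - 39 = (17*(⅐))*36 - 39 = (17/7)*36 - 39 = 612/7 - 39 = 339/7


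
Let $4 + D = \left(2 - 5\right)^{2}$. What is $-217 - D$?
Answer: $-222$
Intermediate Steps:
$D = 5$ ($D = -4 + \left(2 - 5\right)^{2} = -4 + \left(-3\right)^{2} = -4 + 9 = 5$)
$-217 - D = -217 - 5 = -222$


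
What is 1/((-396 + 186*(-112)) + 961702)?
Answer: 1/940474 ≈ 1.0633e-6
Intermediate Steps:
1/((-396 + 186*(-112)) + 961702) = 1/((-396 - 20832) + 961702) = 1/(-21228 + 961702) = 1/940474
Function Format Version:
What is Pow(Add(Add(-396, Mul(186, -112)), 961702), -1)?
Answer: Rational(1, 940474) ≈ 1.0633e-6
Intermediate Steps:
Pow(Add(Add(-396, Mul(186, -112)), 961702), -1) = Pow(Add(Add(-396, -20832), 961702), -1) = Pow(Add(-21228, 961702), -1) = Pow(940474, -1) = Rational(1, 940474)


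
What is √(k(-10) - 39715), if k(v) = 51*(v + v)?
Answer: I*√40735 ≈ 201.83*I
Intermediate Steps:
k(v) = 102*v (k(v) = 51*(2*v) = 102*v)
√(k(-10) - 39715) = √(102*(-10) - 39715) = √(-1020 - 39715) = √(-40735) = I*√40735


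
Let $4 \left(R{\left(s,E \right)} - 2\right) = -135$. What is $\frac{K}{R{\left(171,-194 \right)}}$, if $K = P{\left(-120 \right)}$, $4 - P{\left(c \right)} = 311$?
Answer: $\frac{1228}{127} \approx 9.6693$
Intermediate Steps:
$P{\left(c \right)} = -307$ ($P{\left(c \right)} = 4 - 311 = -307$)
$R{\left(s,E \right)} = - \frac{127}{4}$ ($R{\left(s,E \right)} = 2 + \frac{1}{4} \left(-135\right) = 2 - \frac{135}{4} = - \frac{127}{4}$)
$K = -307$
$\frac{K}{R{\left(171,-194 \right)}} = - \frac{307}{- \frac{127}{4}} = \left(-307\right) \left(- \frac{4}{127}\right) = \frac{1228}{127}$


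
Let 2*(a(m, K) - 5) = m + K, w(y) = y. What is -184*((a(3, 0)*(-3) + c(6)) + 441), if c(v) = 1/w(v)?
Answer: -232760/3 ≈ -77587.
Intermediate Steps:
a(m, K) = 5 + K/2 + m/2 (a(m, K) = 5 + (m + K)/2 = 5 + (K + m)/2 = 5 + (K/2 + m/2) = 5 + K/2 + m/2)
c(v) = 1/v
-184*((a(3, 0)*(-3) + c(6)) + 441) = -184*(((5 + (½)*0 + (½)*3)*(-3) + 1/6) + 441) = -184*(((5 + 0 + 3/2)*(-3) + ⅙) + 441) = -184*(((13/2)*(-3) + ⅙) + 441) = -184*((-39/2 + ⅙) + 441) = -184*(-58/3 + 441) = -184*1265/3 = -232760/3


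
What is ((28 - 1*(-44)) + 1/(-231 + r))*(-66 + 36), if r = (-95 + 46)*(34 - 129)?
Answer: -4777935/2212 ≈ -2160.0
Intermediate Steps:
r = 4655 (r = -49*(-95) = 4655)
((28 - 1*(-44)) + 1/(-231 + r))*(-66 + 36) = ((28 - 1*(-44)) + 1/(-231 + 4655))*(-66 + 36) = ((28 + 44) + 1/4424)*(-30) = (72 + 1/4424)*(-30) = (318529/4424)*(-30) = -4777935/2212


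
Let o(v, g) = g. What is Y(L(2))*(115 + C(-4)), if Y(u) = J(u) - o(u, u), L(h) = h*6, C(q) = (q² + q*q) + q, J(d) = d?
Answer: 0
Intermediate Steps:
C(q) = q + 2*q² (C(q) = (q² + q²) + q = 2*q² + q = q + 2*q²)
L(h) = 6*h
Y(u) = 0 (Y(u) = u - u = 0)
Y(L(2))*(115 + C(-4)) = 0*(115 - 4*(1 + 2*(-4))) = 0*(115 - 4*(1 - 8)) = 0*(115 - 4*(-7)) = 0*(115 + 28) = 0*143 = 0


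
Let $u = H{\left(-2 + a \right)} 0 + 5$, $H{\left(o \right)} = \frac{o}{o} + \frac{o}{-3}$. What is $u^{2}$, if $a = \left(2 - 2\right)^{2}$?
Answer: $25$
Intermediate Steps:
$a = 0$ ($a = 0^{2} = 0$)
$H{\left(o \right)} = 1 - \frac{o}{3}$ ($H{\left(o \right)} = 1 + o \left(- \frac{1}{3}\right) = 1 - \frac{o}{3}$)
$u = 5$ ($u = \left(1 - \frac{-2 + 0}{3}\right) 0 + 5 = \left(1 - - \frac{2}{3}\right) 0 + 5 = \left(1 + \frac{2}{3}\right) 0 + 5 = \frac{5}{3} \cdot 0 + 5 = 0 + 5 = 5$)
$u^{2} = 5^{2} = 25$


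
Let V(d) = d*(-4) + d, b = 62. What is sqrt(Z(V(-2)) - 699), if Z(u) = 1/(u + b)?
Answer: I*sqrt(808027)/34 ≈ 26.438*I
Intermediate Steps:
V(d) = -3*d (V(d) = -4*d + d = -3*d)
Z(u) = 1/(62 + u) (Z(u) = 1/(u + 62) = 1/(62 + u))
sqrt(Z(V(-2)) - 699) = sqrt(1/(62 - 3*(-2)) - 699) = sqrt(1/(62 + 6) - 699) = sqrt(1/68 - 699) = sqrt(-47531/68) = I*sqrt(808027)/34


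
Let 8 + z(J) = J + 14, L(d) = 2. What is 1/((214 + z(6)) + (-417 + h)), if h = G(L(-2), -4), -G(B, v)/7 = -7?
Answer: -1/142 ≈ -0.0070423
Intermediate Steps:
G(B, v) = 49 (G(B, v) = -7*(-7) = 49)
z(J) = 6 + J (z(J) = -8 + (J + 14) = -8 + (14 + J) = 6 + J)
h = 49
1/((214 + z(6)) + (-417 + h)) = 1/((214 + (6 + 6)) + (-417 + 49)) = 1/((214 + 12) - 368) = 1/(226 - 368) = 1/(-142) = -1/142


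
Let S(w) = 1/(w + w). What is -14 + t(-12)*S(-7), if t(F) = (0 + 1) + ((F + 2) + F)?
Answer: -25/2 ≈ -12.500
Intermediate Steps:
S(w) = 1/(2*w)
t(F) = 3 + 2*F (t(F) = 1 + ((2 + F) + F) = 1 + (2 + 2*F) = 3 + 2*F)
-14 + t(-12)*S(-7) = -14 + (3 + 2*(-12))*((½)/(-7)) = -14 + (3 - 24)*((½)*(-⅐)) = -14 - 21*(-1/14) = -14 + 3/2 = -25/2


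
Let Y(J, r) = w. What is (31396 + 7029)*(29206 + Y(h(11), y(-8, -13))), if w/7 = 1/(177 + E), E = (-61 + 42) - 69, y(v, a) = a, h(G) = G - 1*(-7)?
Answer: 99879677925/89 ≈ 1.1222e+9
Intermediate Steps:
h(G) = 7 + G (h(G) = G + 7 = 7 + G)
E = -88 (E = -19 - 69 = -88)
w = 7/89 (w = 7/(177 - 88) = 7/89 ≈ 0.078652)
Y(J, r) = 7/89
(31396 + 7029)*(29206 + Y(h(11), y(-8, -13))) = (31396 + 7029)*(29206 + 7/89) = 38425*(2599341/89) = 99879677925/89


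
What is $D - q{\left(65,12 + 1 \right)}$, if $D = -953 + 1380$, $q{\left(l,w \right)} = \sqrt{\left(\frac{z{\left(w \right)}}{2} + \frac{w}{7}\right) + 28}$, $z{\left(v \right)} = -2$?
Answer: $427 - \frac{\sqrt{1414}}{7} \approx 421.63$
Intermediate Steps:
$q{\left(l,w \right)} = \sqrt{27 + \frac{w}{7}}$ ($q{\left(l,w \right)} = \sqrt{\left(- \frac{2}{2} + \frac{w}{7}\right) + 28} = \sqrt{\left(\left(-2\right) \frac{1}{2} + w \frac{1}{7}\right) + 28} = \sqrt{\left(-1 + \frac{w}{7}\right) + 28} = \sqrt{27 + \frac{w}{7}}$)
$D = 427$
$D - q{\left(65,12 + 1 \right)} = 427 - \frac{\sqrt{1323 + 7 \left(12 + 1\right)}}{7} = 427 - \frac{\sqrt{1323 + 7 \cdot 13}}{7} = 427 - \frac{\sqrt{1323 + 91}}{7} = 427 - \frac{\sqrt{1414}}{7}$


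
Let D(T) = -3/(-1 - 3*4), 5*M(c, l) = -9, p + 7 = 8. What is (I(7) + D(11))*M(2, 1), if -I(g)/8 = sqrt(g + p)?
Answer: -27/65 + 144*sqrt(2)/5 ≈ 40.314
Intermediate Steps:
p = 1 (p = -7 + 8 = 1)
M(c, l) = -9/5 (M(c, l) = (1/5)*(-9) = -9/5)
I(g) = -8*sqrt(1 + g) (I(g) = -8*sqrt(g + 1) = -8*sqrt(1 + g))
D(T) = 3/13 (D(T) = -3/(-1 - 12) = -3/(-13) = -3*(-1/13) = 3/13)
(I(7) + D(11))*M(2, 1) = (-8*sqrt(1 + 7) + 3/13)*(-9/5) = (-16*sqrt(2) + 3/13)*(-9/5) = (3/13 - 16*sqrt(2))*(-9/5) = -27/65 + 144*sqrt(2)/5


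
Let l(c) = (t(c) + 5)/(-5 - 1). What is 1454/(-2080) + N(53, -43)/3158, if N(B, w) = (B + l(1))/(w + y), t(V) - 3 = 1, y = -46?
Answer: -102192817/146152240 ≈ -0.69922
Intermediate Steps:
t(V) = 4 (t(V) = 3 + 1 = 4)
l(c) = -3/2 (l(c) = (4 + 5)/(-5 - 1) = 9/(-6) = 9*(-1/6) = -3/2)
N(B, w) = (-3/2 + B)/(-46 + w) (N(B, w) = (B - 3/2)/(w - 46) = (-3/2 + B)/(-46 + w))
1454/(-2080) + N(53, -43)/3158 = 1454/(-2080) + ((-3/2 + 53)/(-46 - 43))/3158 = 1454*(-1/2080) + ((103/2)/(-89))*(1/3158) = -727/1040 - 1/89*103/2*(1/3158) = -727/1040 - 103/178*1/3158 = -727/1040 - 103/562124 = -102192817/146152240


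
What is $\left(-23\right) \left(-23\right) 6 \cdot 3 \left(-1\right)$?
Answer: $-9522$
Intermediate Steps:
$\left(-23\right) \left(-23\right) 6 \cdot 3 \left(-1\right) = 529 \cdot 18 \left(-1\right) = 529 \left(-18\right) = -9522$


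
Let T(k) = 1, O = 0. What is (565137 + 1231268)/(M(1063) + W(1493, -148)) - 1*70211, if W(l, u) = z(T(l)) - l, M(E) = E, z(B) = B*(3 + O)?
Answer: -31776502/427 ≈ -74418.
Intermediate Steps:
z(B) = 3*B (z(B) = B*(3 + 0) = B*3 = 3*B)
W(l, u) = 3 - l (W(l, u) = 3*1 - l = 3 - l)
(565137 + 1231268)/(M(1063) + W(1493, -148)) - 1*70211 = (565137 + 1231268)/(1063 + (3 - 1*1493)) - 1*70211 = 1796405/(1063 + (3 - 1493)) - 70211 = 1796405/(1063 - 1490) - 70211 = 1796405/(-427) - 70211 = 1796405*(-1/427) - 70211 = -1796405/427 - 70211 = -31776502/427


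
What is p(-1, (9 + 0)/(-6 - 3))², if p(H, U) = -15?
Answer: 225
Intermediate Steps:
p(-1, (9 + 0)/(-6 - 3))² = (-15)² = 225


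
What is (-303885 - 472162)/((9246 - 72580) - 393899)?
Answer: 776047/457233 ≈ 1.6973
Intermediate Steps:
(-303885 - 472162)/((9246 - 72580) - 393899) = -776047/(-63334 - 393899) = -776047/(-457233) = -776047*(-1/457233) = 776047/457233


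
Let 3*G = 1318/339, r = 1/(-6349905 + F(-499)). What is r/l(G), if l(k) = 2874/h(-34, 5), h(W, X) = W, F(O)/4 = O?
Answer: 17/9127681737 ≈ 1.8625e-9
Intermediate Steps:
F(O) = 4*O
r = -1/6351901 (r = 1/(-6349905 + 4*(-499)) = 1/(-6349905 - 1996) = 1/(-6351901) = -1/6351901 ≈ -1.5743e-7)
G = 1318/1017 (G = (1318/339)/3 = (1318*(1/339))/3 = (⅓)*(1318/339) = 1318/1017 ≈ 1.2960)
l(k) = -1437/17 (l(k) = 2874/(-34) = 2874*(-1/34) = -1437/17)
r/l(G) = -1/(6351901*(-1437/17)) = -1/6351901*(-17/1437) = 17/9127681737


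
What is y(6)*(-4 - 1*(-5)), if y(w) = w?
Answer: 6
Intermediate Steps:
y(6)*(-4 - 1*(-5)) = 6*(-4 - 1*(-5)) = 6*(-4 + 5) = 6*1 = 6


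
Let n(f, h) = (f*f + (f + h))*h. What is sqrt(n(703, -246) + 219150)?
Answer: I*sqrt(121468686) ≈ 11021.0*I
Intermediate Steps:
n(f, h) = h*(f + h + f**2) (n(f, h) = (f**2 + (f + h))*h = (f + h + f**2)*h = h*(f + h + f**2))
sqrt(n(703, -246) + 219150) = sqrt(-246*(703 - 246 + 703**2) + 219150) = sqrt(-246*(703 - 246 + 494209) + 219150) = sqrt(-246*494666 + 219150) = sqrt(-121687836 + 219150) = sqrt(-121468686) = I*sqrt(121468686)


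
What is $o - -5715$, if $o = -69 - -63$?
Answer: $5709$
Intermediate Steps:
$o = -6$ ($o = -69 + 63 = -6$)
$o - -5715 = -6 - -5715 = -6 + 5715 = 5709$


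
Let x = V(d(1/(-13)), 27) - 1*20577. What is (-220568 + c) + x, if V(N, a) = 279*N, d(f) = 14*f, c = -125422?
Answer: -4769277/13 ≈ -3.6687e+5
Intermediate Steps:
x = -271407/13 (x = 279*(14/(-13)) - 1*20577 = 279*(14*(-1/13)) - 20577 = 279*(-14/13) - 20577 = -3906/13 - 20577 = -271407/13 ≈ -20877.)
(-220568 + c) + x = (-220568 - 125422) - 271407/13 = -345990 - 271407/13 = -4769277/13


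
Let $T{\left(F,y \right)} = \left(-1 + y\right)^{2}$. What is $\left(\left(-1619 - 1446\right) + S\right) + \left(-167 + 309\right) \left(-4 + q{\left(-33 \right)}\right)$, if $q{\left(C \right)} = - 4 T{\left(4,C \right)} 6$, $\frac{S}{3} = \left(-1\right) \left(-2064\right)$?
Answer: $-3937089$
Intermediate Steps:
$S = 6192$ ($S = 3 \left(\left(-1\right) \left(-2064\right)\right) = 3 \cdot 2064 = 6192$)
$q{\left(C \right)} = - 24 \left(-1 + C\right)^{2}$ ($q{\left(C \right)} = - 4 \left(-1 + C\right)^{2} \cdot 6 = - 24 \left(-1 + C\right)^{2}$)
$\left(\left(-1619 - 1446\right) + S\right) + \left(-167 + 309\right) \left(-4 + q{\left(-33 \right)}\right) = \left(\left(-1619 - 1446\right) + 6192\right) + \left(-167 + 309\right) \left(-4 - 24 \left(-1 - 33\right)^{2}\right) = \left(-3065 + 6192\right) + 142 \left(-4 - 24 \left(-34\right)^{2}\right) = 3127 + 142 \left(-4 - 27744\right) = 3127 + 142 \left(-27748\right) = 3127 - 3940216 = -3937089$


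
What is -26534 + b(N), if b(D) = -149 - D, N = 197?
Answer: -26880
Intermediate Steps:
-26534 + b(N) = -26534 + (-149 - 1*197) = -26534 + (-149 - 197) = -26534 - 346 = -26880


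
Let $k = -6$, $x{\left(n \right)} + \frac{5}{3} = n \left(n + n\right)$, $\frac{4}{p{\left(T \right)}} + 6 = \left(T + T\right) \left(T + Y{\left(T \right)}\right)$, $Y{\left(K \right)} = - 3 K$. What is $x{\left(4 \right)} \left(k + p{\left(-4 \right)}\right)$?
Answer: $- \frac{2756}{15} \approx -183.73$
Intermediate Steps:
$p{\left(T \right)} = \frac{4}{-6 - 4 T^{2}}$ ($p{\left(T \right)} = \frac{4}{-6 + \left(T + T\right) \left(T - 3 T\right)} = \frac{4}{-6 + 2 T \left(- 2 T\right)} = \frac{4}{-6 - 4 T^{2}}$)
$x{\left(n \right)} = - \frac{5}{3} + 2 n^{2}$ ($x{\left(n \right)} = - \frac{5}{3} + n \left(n + n\right) = - \frac{5}{3} + n 2 n = - \frac{5}{3} + 2 n^{2}$)
$x{\left(4 \right)} \left(k + p{\left(-4 \right)}\right) = \left(- \frac{5}{3} + 2 \cdot 4^{2}\right) \left(-6 + \frac{2}{-3 - 2 \left(-4\right)^{2}}\right) = \left(- \frac{5}{3} + 2 \cdot 16\right) \left(-6 + \frac{2}{-3 - 32}\right) = \left(- \frac{5}{3} + 32\right) \left(-6 + \frac{2}{-3 - 32}\right) = \frac{91 \left(-6 + \frac{2}{-35}\right)}{3} = \frac{91 \left(-6 + 2 \left(- \frac{1}{35}\right)\right)}{3} = \frac{91 \left(-6 - \frac{2}{35}\right)}{3} = \frac{91}{3} \left(- \frac{212}{35}\right) = - \frac{2756}{15}$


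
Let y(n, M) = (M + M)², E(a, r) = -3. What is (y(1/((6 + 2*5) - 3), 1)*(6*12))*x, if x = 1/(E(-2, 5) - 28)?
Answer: -288/31 ≈ -9.2903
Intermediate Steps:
x = -1/31 (x = 1/(-3 - 28) = 1/(-31) = -1/31 ≈ -0.032258)
y(n, M) = 4*M² (y(n, M) = (2*M)² = 4*M²)
(y(1/((6 + 2*5) - 3), 1)*(6*12))*x = ((4*1²)*(6*12))*(-1/31) = ((4*1)*72)*(-1/31) = (4*72)*(-1/31) = 288*(-1/31) = -288/31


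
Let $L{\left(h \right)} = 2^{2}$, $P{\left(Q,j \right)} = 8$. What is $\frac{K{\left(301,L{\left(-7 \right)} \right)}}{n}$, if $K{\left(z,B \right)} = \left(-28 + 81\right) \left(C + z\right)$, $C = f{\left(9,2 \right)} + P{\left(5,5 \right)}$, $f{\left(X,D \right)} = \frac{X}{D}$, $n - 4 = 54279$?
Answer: $\frac{1749}{5714} \approx 0.30609$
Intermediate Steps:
$n = 54283$ ($n = 4 + 54279 = 54283$)
$L{\left(h \right)} = 4$
$C = \frac{25}{2}$ ($C = \frac{9}{2} + 8 = \frac{25}{2} \approx 12.5$)
$K{\left(z,B \right)} = \frac{1325}{2} + 53 z$ ($K{\left(z,B \right)} = \left(-28 + 81\right) \left(\frac{25}{2} + z\right) = 53 \left(\frac{25}{2} + z\right) = \frac{1325}{2} + 53 z$)
$\frac{K{\left(301,L{\left(-7 \right)} \right)}}{n} = \frac{\frac{1325}{2} + 53 \cdot 301}{54283} = \left(\frac{1325}{2} + 15953\right) \frac{1}{54283} = \frac{33231}{2} \cdot \frac{1}{54283} = \frac{1749}{5714}$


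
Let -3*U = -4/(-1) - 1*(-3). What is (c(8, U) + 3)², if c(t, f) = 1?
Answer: 16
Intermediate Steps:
U = -7/3 (U = -(-4/(-1) - 1*(-3))/3 = -(-4*(-1) + 3)/3 = -(4 + 3)/3 = -⅓*7 = -7/3 ≈ -2.3333)
(c(8, U) + 3)² = (1 + 3)² = 4² = 16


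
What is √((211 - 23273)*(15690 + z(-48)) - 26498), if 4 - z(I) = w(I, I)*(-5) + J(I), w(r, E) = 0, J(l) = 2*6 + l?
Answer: I*√362791758 ≈ 19047.0*I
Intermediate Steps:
J(l) = 12 + l
z(I) = -8 - I (z(I) = 4 - (0*(-5) + (12 + I)) = 4 - (0 + (12 + I)) = 4 - (12 + I) = 4 + (-12 - I) = -8 - I)
√((211 - 23273)*(15690 + z(-48)) - 26498) = √((211 - 23273)*(15690 + (-8 - 1*(-48))) - 26498) = √(-23062*(15690 + (-8 + 48)) - 26498) = √(-23062*(15690 + 40) - 26498) = √(-23062*15730 - 26498) = √(-362765260 - 26498) = √(-362791758) = I*√362791758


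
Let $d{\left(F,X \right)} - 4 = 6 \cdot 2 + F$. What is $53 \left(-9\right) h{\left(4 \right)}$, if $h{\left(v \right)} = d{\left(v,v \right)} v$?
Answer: $-38160$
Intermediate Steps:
$d{\left(F,X \right)} = 16 + F$ ($d{\left(F,X \right)} = 4 + \left(6 \cdot 2 + F\right) = 4 + \left(12 + F\right) = 16 + F$)
$h{\left(v \right)} = v \left(16 + v\right)$ ($h{\left(v \right)} = \left(16 + v\right) v = v \left(16 + v\right)$)
$53 \left(-9\right) h{\left(4 \right)} = 53 \left(-9\right) 4 \left(16 + 4\right) = - 477 \cdot 4 \cdot 20 = \left(-477\right) 80 = -38160$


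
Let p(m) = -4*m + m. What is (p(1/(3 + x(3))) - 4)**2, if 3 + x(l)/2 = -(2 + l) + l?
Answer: 625/49 ≈ 12.755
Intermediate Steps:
x(l) = -10 (x(l) = -6 + 2*(-(2 + l) + l) = -6 + 2*((-2 - l) + l) = -6 + 2*(-2) = -6 - 4 = -10)
p(m) = -3*m
(p(1/(3 + x(3))) - 4)**2 = (-3/(3 - 10) - 4)**2 = (-3/(-7) - 4)**2 = (-3*(-1/7) - 4)**2 = (3/7 - 4)**2 = (-25/7)**2 = 625/49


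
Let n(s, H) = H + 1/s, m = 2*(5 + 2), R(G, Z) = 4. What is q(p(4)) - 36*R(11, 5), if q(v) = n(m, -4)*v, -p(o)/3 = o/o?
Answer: -1851/14 ≈ -132.21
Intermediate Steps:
m = 14 (m = 2*7 = 14)
p(o) = -3 (p(o) = -3*o/o = -3*1 = -3)
q(v) = -55*v/14 (q(v) = (-4 + 1/14)*v = -55*v/14)
q(p(4)) - 36*R(11, 5) = -55/14*(-3) - 36*4 = 165/14 - 144 = -1851/14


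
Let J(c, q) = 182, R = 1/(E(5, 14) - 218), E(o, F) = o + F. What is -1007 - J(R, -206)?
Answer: -1189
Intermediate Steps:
E(o, F) = F + o
R = -1/199 (R = 1/((14 + 5) - 218) = 1/(19 - 218) = 1/(-199) = -1/199 ≈ -0.0050251)
-1007 - J(R, -206) = -1007 - 1*182 = -1007 - 182 = -1189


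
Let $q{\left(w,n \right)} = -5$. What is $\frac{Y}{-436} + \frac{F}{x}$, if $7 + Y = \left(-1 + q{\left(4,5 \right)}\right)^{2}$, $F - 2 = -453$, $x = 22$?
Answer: $- \frac{8967}{436} \approx -20.567$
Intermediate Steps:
$F = -451$ ($F = 2 - 453 = -451$)
$Y = 29$ ($Y = -7 + \left(-1 - 5\right)^{2} = -7 + \left(-6\right)^{2} = -7 + 36 = 29$)
$\frac{Y}{-436} + \frac{F}{x} = \frac{29}{-436} - \frac{451}{22} = 29 \left(- \frac{1}{436}\right) - \frac{41}{2} = - \frac{29}{436} - \frac{41}{2} = - \frac{8967}{436}$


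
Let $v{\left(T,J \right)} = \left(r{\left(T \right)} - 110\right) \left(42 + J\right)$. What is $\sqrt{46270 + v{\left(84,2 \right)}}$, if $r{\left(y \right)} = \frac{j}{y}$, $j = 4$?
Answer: $\frac{\sqrt{18271554}}{21} \approx 203.55$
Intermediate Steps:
$r{\left(y \right)} = \frac{4}{y}$
$v{\left(T,J \right)} = \left(-110 + \frac{4}{T}\right) \left(42 + J\right)$ ($v{\left(T,J \right)} = \left(\frac{4}{T} - 110\right) \left(42 + J\right) = \left(-110 + \frac{4}{T}\right) \left(42 + J\right)$)
$\sqrt{46270 + v{\left(84,2 \right)}} = \sqrt{46270 + \frac{2 \left(84 + 2 \cdot 2 - 4620 \left(42 + 2\right)\right)}{84}} = \sqrt{46270 + 2 \cdot \frac{1}{84} \left(84 + 4 - 4620 \cdot 44\right)} = \sqrt{46270 + 2 \cdot \frac{1}{84} \left(84 + 4 - 203280\right)} = \sqrt{46270 + 2 \cdot \frac{1}{84} \left(-203192\right)} = \sqrt{46270 - \frac{101596}{21}} = \sqrt{\frac{870074}{21}} = \frac{\sqrt{18271554}}{21}$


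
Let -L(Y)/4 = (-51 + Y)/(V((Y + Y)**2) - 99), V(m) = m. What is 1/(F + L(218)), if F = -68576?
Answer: -189997/13029234940 ≈ -1.4582e-5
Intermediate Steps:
L(Y) = -4*(-51 + Y)/(-99 + 4*Y**2) (L(Y) = -4*(-51 + Y)/((Y + Y)**2 - 99) = -4*(-51 + Y)/((2*Y)**2 - 99) = -4*(-51 + Y)/(4*Y**2 - 99) = -4*(-51 + Y)/(-99 + 4*Y**2))
1/(F + L(218)) = 1/(-68576 + 4*(51 - 1*218)/(-99 + 4*218**2)) = 1/(-68576 + 4*(51 - 218)/(-99 + 4*47524)) = 1/(-68576 + 4*(-167)/(-99 + 190096)) = 1/(-68576 + 4*(-167)/189997) = 1/(-68576 + 4*(1/189997)*(-167)) = 1/(-68576 - 668/189997) = 1/(-13029234940/189997) = -189997/13029234940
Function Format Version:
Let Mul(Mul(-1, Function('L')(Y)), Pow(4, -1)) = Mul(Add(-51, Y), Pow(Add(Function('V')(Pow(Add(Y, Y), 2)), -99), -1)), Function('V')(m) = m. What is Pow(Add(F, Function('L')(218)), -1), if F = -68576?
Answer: Rational(-189997, 13029234940) ≈ -1.4582e-5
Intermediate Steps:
Function('L')(Y) = Mul(-4, Pow(Add(-99, Mul(4, Pow(Y, 2))), -1), Add(-51, Y)) (Function('L')(Y) = Mul(-4, Mul(Add(-51, Y), Pow(Add(Pow(Add(Y, Y), 2), -99), -1))) = Mul(-4, Mul(Add(-51, Y), Pow(Add(Pow(Mul(2, Y), 2), -99), -1))) = Mul(-4, Mul(Add(-51, Y), Pow(Add(Mul(4, Pow(Y, 2)), -99), -1))) = Mul(-4, Mul(Add(-51, Y), Pow(Add(-99, Mul(4, Pow(Y, 2))), -1))) = Mul(-4, Mul(Pow(Add(-99, Mul(4, Pow(Y, 2))), -1), Add(-51, Y))) = Mul(-4, Pow(Add(-99, Mul(4, Pow(Y, 2))), -1), Add(-51, Y)))
Pow(Add(F, Function('L')(218)), -1) = Pow(Add(-68576, Mul(4, Pow(Add(-99, Mul(4, Pow(218, 2))), -1), Add(51, Mul(-1, 218)))), -1) = Pow(Add(-68576, Mul(4, Pow(Add(-99, Mul(4, 47524)), -1), Add(51, -218))), -1) = Pow(Add(-68576, Mul(4, Pow(Add(-99, 190096), -1), -167)), -1) = Pow(Add(-68576, Mul(4, Pow(189997, -1), -167)), -1) = Pow(Add(-68576, Mul(4, Rational(1, 189997), -167)), -1) = Pow(Add(-68576, Rational(-668, 189997)), -1) = Pow(Rational(-13029234940, 189997), -1) = Rational(-189997, 13029234940)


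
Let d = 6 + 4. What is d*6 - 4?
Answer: 56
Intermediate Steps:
d = 10
d*6 - 4 = 10*6 - 4 = 60 - 4 = 56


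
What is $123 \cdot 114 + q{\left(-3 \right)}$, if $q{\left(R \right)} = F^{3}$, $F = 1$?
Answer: $14023$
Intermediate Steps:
$q{\left(R \right)} = 1$ ($q{\left(R \right)} = 1^{3} = 1$)
$123 \cdot 114 + q{\left(-3 \right)} = 123 \cdot 114 + 1 = 14022 + 1 = 14023$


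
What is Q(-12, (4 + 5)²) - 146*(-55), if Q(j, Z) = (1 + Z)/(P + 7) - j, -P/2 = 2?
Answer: 24208/3 ≈ 8069.3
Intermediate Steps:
P = -4 (P = -2*2 = -4)
Q(j, Z) = ⅓ - j + Z/3 (Q(j, Z) = (1 + Z)/(-4 + 7) - j = (1 + Z)/3 - j = (1 + Z)*(⅓) - j = (⅓ + Z/3) - j = ⅓ - j + Z/3)
Q(-12, (4 + 5)²) - 146*(-55) = (⅓ - 1*(-12) + (4 + 5)²/3) - 146*(-55) = (⅓ + 12 + (⅓)*9²) + 8030 = (⅓ + 12 + (⅓)*81) + 8030 = (⅓ + 12 + 27) + 8030 = 118/3 + 8030 = 24208/3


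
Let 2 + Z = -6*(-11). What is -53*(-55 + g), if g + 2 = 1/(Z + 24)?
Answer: 265795/88 ≈ 3020.4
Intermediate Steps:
Z = 64 (Z = -2 - 6*(-11) = -2 + 66 = 64)
g = -175/88 (g = -2 + 1/(64 + 24) = -2 + 1/88 = -175/88 ≈ -1.9886)
-53*(-55 + g) = -53*(-55 - 175/88) = -53*(-5015/88) = 265795/88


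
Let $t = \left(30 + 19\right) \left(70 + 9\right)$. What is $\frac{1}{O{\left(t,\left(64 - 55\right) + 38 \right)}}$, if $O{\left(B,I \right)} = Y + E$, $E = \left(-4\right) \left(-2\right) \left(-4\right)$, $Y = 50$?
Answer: $\frac{1}{18} \approx 0.055556$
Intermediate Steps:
$t = 3871$ ($t = 49 \cdot 79 = 3871$)
$E = -32$ ($E = 8 \left(-4\right) = -32$)
$O{\left(B,I \right)} = 18$ ($O{\left(B,I \right)} = 50 - 32 = 18$)
$\frac{1}{O{\left(t,\left(64 - 55\right) + 38 \right)}} = \frac{1}{18}$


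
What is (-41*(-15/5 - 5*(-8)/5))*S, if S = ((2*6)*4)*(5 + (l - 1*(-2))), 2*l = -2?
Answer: -59040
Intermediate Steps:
l = -1 (l = (½)*(-2) = -1)
S = 288 (S = ((2*6)*4)*(5 + (-1 - 1*(-2))) = (12*4)*(5 + (-1 + 2)) = 48*(5 + 1) = 48*6 = 288)
(-41*(-15/5 - 5*(-8)/5))*S = -41*(-15/5 - 5*(-8)/5)*288 = -41*(-15*⅕ + 40*(⅕))*288 = -41*(-3 + 8)*288 = -41*5*288 = -205*288 = -59040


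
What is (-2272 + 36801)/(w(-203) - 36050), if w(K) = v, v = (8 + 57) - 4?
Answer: -473/493 ≈ -0.95943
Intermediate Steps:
v = 61 (v = 65 - 4 = 61)
w(K) = 61
(-2272 + 36801)/(w(-203) - 36050) = (-2272 + 36801)/(61 - 36050) = 34529/(-35989) = 34529*(-1/35989) = -473/493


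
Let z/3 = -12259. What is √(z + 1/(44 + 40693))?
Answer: 2*I*√15257887001394/40737 ≈ 191.77*I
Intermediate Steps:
z = -36777 (z = 3*(-12259) = -36777)
√(z + 1/(44 + 40693)) = √(-36777 + 1/(44 + 40693)) = √(-36777 + 1/40737) = √(-1498184648/40737) = 2*I*√15257887001394/40737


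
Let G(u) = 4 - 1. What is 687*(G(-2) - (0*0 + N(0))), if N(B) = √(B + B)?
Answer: 2061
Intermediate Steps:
G(u) = 3
N(B) = √2*√B (N(B) = √(2*B) = √2*√B)
687*(G(-2) - (0*0 + N(0))) = 687*(3 - (0*0 + √2*√0)) = 687*(3 - (0 + √2*0)) = 687*(3 - (0 + 0)) = 687*(3 - 1*0) = 687*(3 + 0) = 687*3 = 2061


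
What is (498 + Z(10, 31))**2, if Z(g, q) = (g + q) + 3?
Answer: 293764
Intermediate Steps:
Z(g, q) = 3 + g + q
(498 + Z(10, 31))**2 = (498 + (3 + 10 + 31))**2 = (498 + 44)**2 = 542**2 = 293764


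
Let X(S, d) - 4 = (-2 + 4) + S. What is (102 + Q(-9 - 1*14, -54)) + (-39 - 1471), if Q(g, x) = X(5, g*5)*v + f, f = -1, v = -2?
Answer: -1431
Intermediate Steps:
X(S, d) = 6 + S (X(S, d) = 4 + ((-2 + 4) + S) = 4 + (2 + S) = 6 + S)
Q(g, x) = -23 (Q(g, x) = (6 + 5)*(-2) - 1 = 11*(-2) - 1 = -22 - 1 = -23)
(102 + Q(-9 - 1*14, -54)) + (-39 - 1471) = (102 - 23) + (-39 - 1471) = 79 - 1510 = -1431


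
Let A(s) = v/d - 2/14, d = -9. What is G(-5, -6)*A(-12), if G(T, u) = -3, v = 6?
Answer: 17/7 ≈ 2.4286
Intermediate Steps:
A(s) = -17/21 (A(s) = 6/(-9) - 2/14 = 6*(-⅑) - 2*1/14 = -⅔ - ⅐ = -17/21)
G(-5, -6)*A(-12) = -3*(-17/21) = 17/7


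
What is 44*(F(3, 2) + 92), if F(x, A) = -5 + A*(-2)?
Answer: 3652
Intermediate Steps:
F(x, A) = -5 - 2*A
44*(F(3, 2) + 92) = 44*((-5 - 2*2) + 92) = 44*((-5 - 4) + 92) = 44*(-9 + 92) = 44*83 = 3652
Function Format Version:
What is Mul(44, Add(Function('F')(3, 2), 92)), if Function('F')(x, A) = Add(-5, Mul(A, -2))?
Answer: 3652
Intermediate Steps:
Function('F')(x, A) = Add(-5, Mul(-2, A))
Mul(44, Add(Function('F')(3, 2), 92)) = Mul(44, Add(Add(-5, Mul(-2, 2)), 92)) = Mul(44, Add(Add(-5, -4), 92)) = Mul(44, Add(-9, 92)) = Mul(44, 83) = 3652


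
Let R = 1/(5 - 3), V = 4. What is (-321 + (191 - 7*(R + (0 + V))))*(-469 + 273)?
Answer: 31654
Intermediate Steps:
R = 1/2 ≈ 0.50000
(-321 + (191 - 7*(R + (0 + V))))*(-469 + 273) = (-321 + (191 - 7*(1/2 + (0 + 4))))*(-469 + 273) = (-321 + (191 - 7*(1/2 + 4)))*(-196) = (-321 + (191 - 7*9/2))*(-196) = (-321 + (191 - 1*63/2))*(-196) = (-321 + (191 - 63/2))*(-196) = (-321 + 319/2)*(-196) = -323/2*(-196) = 31654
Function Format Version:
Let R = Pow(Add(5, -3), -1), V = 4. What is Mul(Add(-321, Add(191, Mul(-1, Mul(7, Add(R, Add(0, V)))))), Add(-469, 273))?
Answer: 31654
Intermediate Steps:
R = Rational(1, 2) (R = Pow(2, -1) = Rational(1, 2) ≈ 0.50000)
Mul(Add(-321, Add(191, Mul(-1, Mul(7, Add(R, Add(0, V)))))), Add(-469, 273)) = Mul(Add(-321, Add(191, Mul(-1, Mul(7, Add(Rational(1, 2), Add(0, 4)))))), Add(-469, 273)) = Mul(Add(-321, Add(191, Mul(-1, Mul(7, Add(Rational(1, 2), 4))))), -196) = Mul(Add(-321, Add(191, Mul(-1, Mul(7, Rational(9, 2))))), -196) = Mul(Add(-321, Add(191, Mul(-1, Rational(63, 2)))), -196) = Mul(Add(-321, Add(191, Rational(-63, 2))), -196) = Mul(Add(-321, Rational(319, 2)), -196) = Mul(Rational(-323, 2), -196) = 31654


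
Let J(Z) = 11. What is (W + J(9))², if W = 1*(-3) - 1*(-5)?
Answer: 169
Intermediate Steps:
W = 2 (W = -3 + 5 = 2)
(W + J(9))² = (2 + 11)² = 13² = 169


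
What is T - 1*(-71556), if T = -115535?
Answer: -43979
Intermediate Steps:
T - 1*(-71556) = -115535 - 1*(-71556) = -115535 + 71556 = -43979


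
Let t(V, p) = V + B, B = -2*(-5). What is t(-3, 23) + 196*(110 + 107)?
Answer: 42539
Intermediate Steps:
B = 10
t(V, p) = 10 + V (t(V, p) = V + 10 = 10 + V)
t(-3, 23) + 196*(110 + 107) = (10 - 3) + 196*(110 + 107) = 7 + 196*217 = 7 + 42532 = 42539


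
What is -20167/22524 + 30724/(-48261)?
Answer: -185034107/120781196 ≈ -1.5320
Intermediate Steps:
-20167/22524 + 30724/(-48261) = -20167*1/22524 + 30724*(-1/48261) = -20167/22524 - 30724/48261 = -185034107/120781196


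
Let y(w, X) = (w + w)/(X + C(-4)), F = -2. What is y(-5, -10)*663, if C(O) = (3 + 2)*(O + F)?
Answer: 663/4 ≈ 165.75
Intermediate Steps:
C(O) = -10 + 5*O (C(O) = (3 + 2)*(O - 2) = 5*(-2 + O) = -10 + 5*O)
y(w, X) = 2*w/(-30 + X) (y(w, X) = (w + w)/(X + (-10 + 5*(-4))) = (2*w)/(X + (-10 - 20)) = (2*w)/(X - 30) = (2*w)/(-30 + X) = 2*w/(-30 + X))
y(-5, -10)*663 = (2*(-5)/(-30 - 10))*663 = (2*(-5)/(-40))*663 = (2*(-5)*(-1/40))*663 = (¼)*663 = 663/4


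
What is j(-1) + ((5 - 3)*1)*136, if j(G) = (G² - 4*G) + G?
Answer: 276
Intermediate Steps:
j(G) = G² - 3*G
j(-1) + ((5 - 3)*1)*136 = -(-3 - 1) + ((5 - 3)*1)*136 = -1*(-4) + (2*1)*136 = 4 + 2*136 = 4 + 272 = 276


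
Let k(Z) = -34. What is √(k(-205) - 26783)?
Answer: I*√26817 ≈ 163.76*I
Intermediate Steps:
√(k(-205) - 26783) = √(-34 - 26783) = √(-26817) = I*√26817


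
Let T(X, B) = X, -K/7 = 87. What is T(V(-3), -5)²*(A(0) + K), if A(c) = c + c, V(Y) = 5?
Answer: -15225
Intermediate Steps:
K = -609 (K = -7*87 = -609)
A(c) = 2*c
T(V(-3), -5)²*(A(0) + K) = 5²*(2*0 - 609) = 25*(0 - 609) = 25*(-609) = -15225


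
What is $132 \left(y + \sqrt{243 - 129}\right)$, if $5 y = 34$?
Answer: $\frac{4488}{5} + 132 \sqrt{114} \approx 2307.0$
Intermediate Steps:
$y = \frac{34}{5}$ ($y = \frac{1}{5} \cdot 34 = \frac{34}{5} \approx 6.8$)
$132 \left(y + \sqrt{243 - 129}\right) = 132 \left(\frac{34}{5} + \sqrt{243 - 129}\right) = 132 \left(\frac{34}{5} + \sqrt{114}\right) = \frac{4488}{5} + 132 \sqrt{114}$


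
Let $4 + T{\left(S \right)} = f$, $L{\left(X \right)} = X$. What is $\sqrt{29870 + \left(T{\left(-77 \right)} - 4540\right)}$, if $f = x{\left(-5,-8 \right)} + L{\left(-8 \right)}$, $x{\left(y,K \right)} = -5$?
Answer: $\sqrt{25313} \approx 159.1$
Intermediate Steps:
$f = -13$ ($f = -5 - 8 = -13$)
$T{\left(S \right)} = -17$ ($T{\left(S \right)} = -4 - 13 = -17$)
$\sqrt{29870 + \left(T{\left(-77 \right)} - 4540\right)} = \sqrt{29870 - 4557} = \sqrt{25313}$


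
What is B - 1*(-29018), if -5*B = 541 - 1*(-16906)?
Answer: 127643/5 ≈ 25529.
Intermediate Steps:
B = -17447/5 (B = -(541 - 1*(-16906))/5 = -(541 + 16906)/5 = -⅕*17447 = -17447/5 ≈ -3489.4)
B - 1*(-29018) = -17447/5 - 1*(-29018) = -17447/5 + 29018 = 127643/5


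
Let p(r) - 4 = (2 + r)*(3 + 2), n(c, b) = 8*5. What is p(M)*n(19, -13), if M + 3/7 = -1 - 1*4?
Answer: -3680/7 ≈ -525.71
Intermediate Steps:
n(c, b) = 40
M = -38/7 (M = -3/7 + (-1 - 1*4) = -3/7 + (-1 - 4) = -3/7 - 5 = -38/7 ≈ -5.4286)
p(r) = 14 + 5*r (p(r) = 4 + (2 + r)*(3 + 2) = 4 + (2 + r)*5 = 4 + (10 + 5*r) = 14 + 5*r)
p(M)*n(19, -13) = (14 + 5*(-38/7))*40 = (14 - 190/7)*40 = -92/7*40 = -3680/7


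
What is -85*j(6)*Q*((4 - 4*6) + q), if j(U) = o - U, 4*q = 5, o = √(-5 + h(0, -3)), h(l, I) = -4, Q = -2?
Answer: 19125 - 19125*I/2 ≈ 19125.0 - 9562.5*I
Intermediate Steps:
o = 3*I (o = √(-5 - 4) = √(-9) = 3*I ≈ 3.0*I)
q = 5/4 (q = (¼)*5 = 5/4 ≈ 1.2500)
j(U) = -U + 3*I (j(U) = 3*I - U = -U + 3*I)
-85*j(6)*Q*((4 - 4*6) + q) = -85*(-1*6 + 3*I)*(-2)*((4 - 4*6) + 5/4) = -85*(-6 + 3*I)*(-2)*((4 - 24) + 5/4) = -85*(12 - 6*I)*(-20 + 5/4) = -85*(12 - 6*I)*(-75)/4 = -85*(-225 + 225*I/2) = 19125 - 19125*I/2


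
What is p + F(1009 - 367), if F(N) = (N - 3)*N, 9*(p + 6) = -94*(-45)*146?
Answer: 478852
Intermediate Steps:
p = 68614 (p = -6 + (-94*(-45)*146)/9 = -6 + (4230*146)/9 = -6 + (⅑)*617580 = -6 + 68620 = 68614)
F(N) = N*(-3 + N) (F(N) = (-3 + N)*N = N*(-3 + N))
p + F(1009 - 367) = 68614 + (1009 - 367)*(-3 + (1009 - 367)) = 68614 + 642*(-3 + 642) = 68614 + 642*639 = 68614 + 410238 = 478852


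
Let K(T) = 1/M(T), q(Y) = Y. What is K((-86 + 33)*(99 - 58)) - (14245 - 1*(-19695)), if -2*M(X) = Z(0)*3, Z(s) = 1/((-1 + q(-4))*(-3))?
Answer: -33950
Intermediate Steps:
Z(s) = 1/15 (Z(s) = 1/((-1 - 4)*(-3)) = 1/(-5*(-3)) = 1/15)
M(X) = -⅒ (M(X) = -3/30 = -½*⅕ = -⅒)
K(T) = -10 (K(T) = 1/(-⅒) = -10)
K((-86 + 33)*(99 - 58)) - (14245 - 1*(-19695)) = -10 - (14245 - 1*(-19695)) = -10 - (14245 + 19695) = -10 - 1*33940 = -10 - 33940 = -33950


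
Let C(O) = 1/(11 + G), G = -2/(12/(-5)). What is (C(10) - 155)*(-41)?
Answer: 450959/71 ≈ 6351.5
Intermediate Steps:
G = ⅚ (G = -2/(12*(-⅕)) = -2/(-12/5) = -2*(-5/12) = ⅚ ≈ 0.83333)
C(O) = 6/71 (C(O) = 1/(11 + ⅚) = 1/(71/6) = 6/71)
(C(10) - 155)*(-41) = (6/71 - 155)*(-41) = -10999/71*(-41) = 450959/71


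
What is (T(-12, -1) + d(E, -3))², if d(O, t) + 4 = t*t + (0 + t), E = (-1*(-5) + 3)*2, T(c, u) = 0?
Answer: 4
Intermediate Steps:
E = 16 (E = (5 + 3)*2 = 8*2 = 16)
d(O, t) = -4 + t + t² (d(O, t) = -4 + (t*t + (0 + t)) = -4 + (t² + t) = -4 + (t + t²) = -4 + t + t²)
(T(-12, -1) + d(E, -3))² = (0 + (-4 - 3 + (-3)²))² = (0 + (-4 - 3 + 9))² = (0 + 2)² = 2² = 4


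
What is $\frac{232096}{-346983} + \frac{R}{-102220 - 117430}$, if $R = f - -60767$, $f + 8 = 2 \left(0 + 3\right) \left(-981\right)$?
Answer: $- \frac{70019884559}{76214815950} \approx -0.91872$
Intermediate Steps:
$f = -5894$ ($f = -8 + 2 \left(0 + 3\right) \left(-981\right) = -8 + 2 \cdot 3 \left(-981\right) = -8 + 6 \left(-981\right) = -8 - 5886 = -5894$)
$R = 54873$ ($R = -5894 - -60767 = -5894 + 60767 = 54873$)
$\frac{232096}{-346983} + \frac{R}{-102220 - 117430} = \frac{232096}{-346983} + \frac{54873}{-102220 - 117430} = 232096 \left(- \frac{1}{346983}\right) + \frac{54873}{-102220 - 117430} = - \frac{232096}{346983} + \frac{54873}{-219650} = - \frac{232096}{346983} + 54873 \left(- \frac{1}{219650}\right) = - \frac{232096}{346983} - \frac{54873}{219650} = - \frac{70019884559}{76214815950}$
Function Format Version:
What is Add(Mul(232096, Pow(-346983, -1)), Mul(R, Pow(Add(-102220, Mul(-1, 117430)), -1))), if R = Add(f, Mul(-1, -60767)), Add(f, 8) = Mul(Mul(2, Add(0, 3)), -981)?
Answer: Rational(-70019884559, 76214815950) ≈ -0.91872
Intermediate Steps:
f = -5894 (f = Add(-8, Mul(Mul(2, Add(0, 3)), -981)) = Add(-8, Mul(Mul(2, 3), -981)) = Add(-8, Mul(6, -981)) = Add(-8, -5886) = -5894)
R = 54873 (R = Add(-5894, Mul(-1, -60767)) = Add(-5894, 60767) = 54873)
Add(Mul(232096, Pow(-346983, -1)), Mul(R, Pow(Add(-102220, Mul(-1, 117430)), -1))) = Add(Mul(232096, Pow(-346983, -1)), Mul(54873, Pow(Add(-102220, Mul(-1, 117430)), -1))) = Add(Mul(232096, Rational(-1, 346983)), Mul(54873, Pow(Add(-102220, -117430), -1))) = Add(Rational(-232096, 346983), Mul(54873, Pow(-219650, -1))) = Add(Rational(-232096, 346983), Mul(54873, Rational(-1, 219650))) = Add(Rational(-232096, 346983), Rational(-54873, 219650)) = Rational(-70019884559, 76214815950)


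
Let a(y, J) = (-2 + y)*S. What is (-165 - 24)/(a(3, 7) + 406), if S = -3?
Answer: -189/403 ≈ -0.46898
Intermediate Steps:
a(y, J) = 6 - 3*y (a(y, J) = (-2 + y)*(-3) = 6 - 3*y)
(-165 - 24)/(a(3, 7) + 406) = (-165 - 24)/((6 - 3*3) + 406) = -189/((6 - 9) + 406) = -189/(-3 + 406) = -189/403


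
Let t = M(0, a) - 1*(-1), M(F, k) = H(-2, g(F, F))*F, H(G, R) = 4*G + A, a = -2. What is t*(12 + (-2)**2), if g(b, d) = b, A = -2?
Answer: 16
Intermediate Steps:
H(G, R) = -2 + 4*G (H(G, R) = 4*G - 2 = -2 + 4*G)
M(F, k) = -10*F (M(F, k) = (-2 + 4*(-2))*F = (-2 - 8)*F = -10*F)
t = 1 (t = -10*0 - 1*(-1) = 0 + 1 = 1)
t*(12 + (-2)**2) = 1*(12 + (-2)**2) = 1*(12 + 4) = 1*16 = 16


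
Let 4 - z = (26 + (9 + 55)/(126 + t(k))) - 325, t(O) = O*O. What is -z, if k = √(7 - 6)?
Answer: -38417/127 ≈ -302.50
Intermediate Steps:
k = 1 (k = √1 = 1)
t(O) = O²
z = 38417/127 (z = 4 - ((26 + (9 + 55)/(126 + 1²)) - 325) = 4 - ((26 + 64/(126 + 1)) - 325) = 4 - ((26 + 64/127) - 325) = 4 - (3366/127 - 325) = 4 - 1*(-37909/127) = 4 + 37909/127 = 38417/127 ≈ 302.50)
-z = -1*38417/127 = -38417/127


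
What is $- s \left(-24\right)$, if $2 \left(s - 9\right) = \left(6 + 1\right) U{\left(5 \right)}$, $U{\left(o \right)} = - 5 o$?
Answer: $-1884$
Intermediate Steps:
$s = - \frac{157}{2}$ ($s = 9 + \frac{\left(6 + 1\right) \left(\left(-5\right) 5\right)}{2} = 9 + \frac{7 \left(-25\right)}{2} = 9 + \frac{1}{2} \left(-175\right) = 9 - \frac{175}{2} = - \frac{157}{2} \approx -78.5$)
$- s \left(-24\right) = \left(-1\right) \left(- \frac{157}{2}\right) \left(-24\right) = \frac{157}{2} \left(-24\right) = -1884$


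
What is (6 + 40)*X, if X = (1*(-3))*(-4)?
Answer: 552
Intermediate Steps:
X = 12 (X = -3*(-4) = 12)
(6 + 40)*X = (6 + 40)*12 = 46*12 = 552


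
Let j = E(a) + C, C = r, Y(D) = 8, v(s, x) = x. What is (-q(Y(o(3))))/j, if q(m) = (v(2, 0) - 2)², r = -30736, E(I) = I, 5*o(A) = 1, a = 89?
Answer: 4/30647 ≈ 0.00013052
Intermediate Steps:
o(A) = ⅕ (o(A) = (⅕)*1 = ⅕)
C = -30736
q(m) = 4 (q(m) = (0 - 2)² = (-2)² = 4)
j = -30647 (j = 89 - 30736 = -30647)
(-q(Y(o(3))))/j = -1*4/(-30647) = -4*(-1/30647) = 4/30647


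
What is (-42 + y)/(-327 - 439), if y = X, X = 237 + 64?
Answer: -259/766 ≈ -0.33812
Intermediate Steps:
X = 301
y = 301
(-42 + y)/(-327 - 439) = (-42 + 301)/(-327 - 439) = 259/(-766) = 259*(-1/766) = -259/766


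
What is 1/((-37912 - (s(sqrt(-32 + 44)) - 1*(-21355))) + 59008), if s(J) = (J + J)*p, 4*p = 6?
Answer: -259/66973 + 6*sqrt(3)/66973 ≈ -0.0037121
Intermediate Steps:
p = 3/2 (p = (1/4)*6 = 3/2 ≈ 1.5000)
s(J) = 3*J (s(J) = (J + J)*(3/2) = (2*J)*(3/2) = 3*J)
1/((-37912 - (s(sqrt(-32 + 44)) - 1*(-21355))) + 59008) = 1/((-37912 - (3*sqrt(-32 + 44) - 1*(-21355))) + 59008) = 1/((-37912 - (3*sqrt(12) + 21355)) + 59008) = 1/((-37912 - (3*(2*sqrt(3)) + 21355)) + 59008) = 1/((-37912 - (6*sqrt(3) + 21355)) + 59008) = 1/((-37912 - (21355 + 6*sqrt(3))) + 59008) = 1/((-37912 + (-21355 - 6*sqrt(3))) + 59008) = 1/((-59267 - 6*sqrt(3)) + 59008) = 1/(-259 - 6*sqrt(3))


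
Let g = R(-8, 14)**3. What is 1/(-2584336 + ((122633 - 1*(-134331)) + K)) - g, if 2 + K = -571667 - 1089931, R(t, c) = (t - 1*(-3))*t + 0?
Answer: -255294208001/3988972 ≈ -64000.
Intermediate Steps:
R(t, c) = t*(3 + t) (R(t, c) = (t + 3)*t + 0 = (3 + t)*t + 0 = t*(3 + t) + 0 = t*(3 + t))
K = -1661600 (K = -2 + (-571667 - 1089931) = -2 - 1661598 = -1661600)
g = 64000 (g = (-8*(3 - 8))**3 = (-8*(-5))**3 = 40**3 = 64000)
1/(-2584336 + ((122633 - 1*(-134331)) + K)) - g = 1/(-2584336 + ((122633 - 1*(-134331)) - 1661600)) - 1*64000 = 1/(-2584336 + ((122633 + 134331) - 1661600)) - 64000 = 1/(-2584336 + (256964 - 1661600)) - 64000 = 1/(-2584336 - 1404636) - 64000 = 1/(-3988972) - 64000 = -1/3988972 - 64000 = -255294208001/3988972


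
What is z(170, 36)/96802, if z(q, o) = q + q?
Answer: 170/48401 ≈ 0.0035123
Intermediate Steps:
z(q, o) = 2*q
z(170, 36)/96802 = (2*170)/96802 = 340*(1/96802) = 170/48401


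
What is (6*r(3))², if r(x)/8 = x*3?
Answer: 186624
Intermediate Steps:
r(x) = 24*x (r(x) = 8*(x*3) = 8*(3*x) = 24*x)
(6*r(3))² = (6*(24*3))² = (6*72)² = 432² = 186624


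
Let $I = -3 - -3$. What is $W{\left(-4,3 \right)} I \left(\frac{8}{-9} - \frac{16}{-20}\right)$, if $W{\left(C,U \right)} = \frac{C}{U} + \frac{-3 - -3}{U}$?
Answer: $0$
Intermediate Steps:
$W{\left(C,U \right)} = \frac{C}{U}$ ($W{\left(C,U \right)} = \frac{C}{U} + \frac{-3 + 3}{U} = \frac{C}{U} + \frac{0}{U} = \frac{C}{U} + 0 = \frac{C}{U}$)
$I = 0$ ($I = -3 + 3 = 0$)
$W{\left(-4,3 \right)} I \left(\frac{8}{-9} - \frac{16}{-20}\right) = - \frac{4}{3} \cdot 0 \left(\frac{8}{-9} - \frac{16}{-20}\right) = \left(-4\right) \frac{1}{3} \cdot 0 \left(8 \left(- \frac{1}{9}\right) - - \frac{4}{5}\right) = \left(- \frac{4}{3}\right) 0 \left(- \frac{8}{9} + \frac{4}{5}\right) = 0 \left(- \frac{4}{45}\right) = 0$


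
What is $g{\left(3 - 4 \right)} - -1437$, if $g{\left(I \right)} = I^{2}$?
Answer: $1438$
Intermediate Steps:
$g{\left(3 - 4 \right)} - -1437 = \left(3 - 4\right)^{2} - -1437 = \left(-1\right)^{2} + 1437 = 1 + 1437 = 1438$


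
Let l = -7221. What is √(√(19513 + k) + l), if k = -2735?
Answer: √(-7221 + √16778) ≈ 84.211*I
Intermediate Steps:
√(√(19513 + k) + l) = √(√(19513 - 2735) - 7221) = √(√16778 - 7221) = √(-7221 + √16778)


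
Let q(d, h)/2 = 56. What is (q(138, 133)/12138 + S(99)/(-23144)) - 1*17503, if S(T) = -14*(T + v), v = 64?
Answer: -175605186949/10032924 ≈ -17503.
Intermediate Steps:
S(T) = -896 - 14*T (S(T) = -14*(T + 64) = -14*(64 + T) = -896 - 14*T)
q(d, h) = 112 (q(d, h) = 2*56 = 112)
(q(138, 133)/12138 + S(99)/(-23144)) - 1*17503 = (112/12138 + (-896 - 14*99)/(-23144)) - 1*17503 = (112*(1/12138) + (-896 - 1386)*(-1/23144)) - 17503 = (8/867 - 2282*(-1/23144)) - 17503 = (8/867 + 1141/11572) - 17503 = 1081823/10032924 - 17503 = -175605186949/10032924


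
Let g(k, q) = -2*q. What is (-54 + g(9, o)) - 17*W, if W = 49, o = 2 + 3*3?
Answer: -909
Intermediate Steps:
o = 11 (o = 2 + 9 = 11)
(-54 + g(9, o)) - 17*W = (-54 - 2*11) - 17*49 = (-54 - 22) - 833 = -76 - 833 = -909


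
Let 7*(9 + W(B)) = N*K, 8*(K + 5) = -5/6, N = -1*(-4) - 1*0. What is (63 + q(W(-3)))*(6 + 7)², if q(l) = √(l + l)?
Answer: 10647 + 169*I*√858/6 ≈ 10647.0 + 825.05*I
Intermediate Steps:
N = 4 (N = 4 + 0 = 4)
K = -245/48 (K = -5 + (-5/6)/8 = -5 + (-5*⅙)/8 = -5 + (⅛)*(-⅚) = -5 - 5/48 = -245/48 ≈ -5.1042)
W(B) = -143/12 (W(B) = -9 + (4*(-245/48))/7 = -9 + (⅐)*(-245/12) = -9 - 35/12 = -143/12)
q(l) = √2*√l (q(l) = √(2*l) = √2*√l)
(63 + q(W(-3)))*(6 + 7)² = (63 + √2*√(-143/12))*(6 + 7)² = (63 + √2*(I*√429/6))*13² = (63 + I*√858/6)*169 = 10647 + 169*I*√858/6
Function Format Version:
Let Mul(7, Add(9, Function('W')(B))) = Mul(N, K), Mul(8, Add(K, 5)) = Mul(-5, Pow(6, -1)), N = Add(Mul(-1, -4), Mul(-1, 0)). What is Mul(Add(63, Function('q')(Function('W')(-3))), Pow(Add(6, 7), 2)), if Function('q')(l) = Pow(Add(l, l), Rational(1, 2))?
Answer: Add(10647, Mul(Rational(169, 6), I, Pow(858, Rational(1, 2)))) ≈ Add(10647., Mul(825.05, I))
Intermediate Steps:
N = 4 (N = Add(4, 0) = 4)
K = Rational(-245, 48) (K = Add(-5, Mul(Rational(1, 8), Mul(-5, Pow(6, -1)))) = Add(-5, Mul(Rational(1, 8), Mul(-5, Rational(1, 6)))) = Add(-5, Mul(Rational(1, 8), Rational(-5, 6))) = Add(-5, Rational(-5, 48)) = Rational(-245, 48) ≈ -5.1042)
Function('W')(B) = Rational(-143, 12) (Function('W')(B) = Add(-9, Mul(Rational(1, 7), Mul(4, Rational(-245, 48)))) = Add(-9, Mul(Rational(1, 7), Rational(-245, 12))) = Add(-9, Rational(-35, 12)) = Rational(-143, 12))
Function('q')(l) = Mul(Pow(2, Rational(1, 2)), Pow(l, Rational(1, 2))) (Function('q')(l) = Pow(Mul(2, l), Rational(1, 2)) = Mul(Pow(2, Rational(1, 2)), Pow(l, Rational(1, 2))))
Mul(Add(63, Function('q')(Function('W')(-3))), Pow(Add(6, 7), 2)) = Mul(Add(63, Mul(Pow(2, Rational(1, 2)), Pow(Rational(-143, 12), Rational(1, 2)))), Pow(Add(6, 7), 2)) = Mul(Add(63, Mul(Pow(2, Rational(1, 2)), Mul(Rational(1, 6), I, Pow(429, Rational(1, 2))))), Pow(13, 2)) = Mul(Add(63, Mul(Rational(1, 6), I, Pow(858, Rational(1, 2)))), 169) = Add(10647, Mul(Rational(169, 6), I, Pow(858, Rational(1, 2))))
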